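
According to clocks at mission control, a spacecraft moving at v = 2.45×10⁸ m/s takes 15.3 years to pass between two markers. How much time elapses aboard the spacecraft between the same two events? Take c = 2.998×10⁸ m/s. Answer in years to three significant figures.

τ = 8.82 years

β = 2.45×10⁸/2.998×10⁸ = 0.8172; γ = 1/√(1 − 0.8172²) = 1.735
The interval measured at mission control is the dilated one; the clock aboard the spacecraft measures the proper time τ = Δt/γ = 15.3/1.735 years.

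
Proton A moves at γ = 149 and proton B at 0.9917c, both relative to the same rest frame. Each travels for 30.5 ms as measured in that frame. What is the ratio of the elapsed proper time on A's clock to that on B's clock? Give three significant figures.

τ_A/τ_B = 0.0522

A: γ = 149. B: γ = 1/√(1 − 0.9917²) = 1/√0.01653 = 7.778.
τ_A/τ_B = γ_B/γ_A = 7.778/149.0 = 0.05220, so τ_A/τ_B = 0.05220.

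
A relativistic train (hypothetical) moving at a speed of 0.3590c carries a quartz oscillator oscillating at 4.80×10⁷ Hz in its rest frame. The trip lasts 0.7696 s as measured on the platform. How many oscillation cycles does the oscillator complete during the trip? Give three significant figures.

γ = 1/√(1 − 0.3590²) = 1/√0.8711 = 1.071
The oscillator's own cycle count is N = f × τ where τ is the proper time on the train. τ = Δt/γ = 0.7696/1.071 = 0.7183 s = 7.183×10⁻¹ s.
N = 4.80×10⁷ × 7.183×10⁻¹ = 3.448×10⁷.

N = 3.45×10⁷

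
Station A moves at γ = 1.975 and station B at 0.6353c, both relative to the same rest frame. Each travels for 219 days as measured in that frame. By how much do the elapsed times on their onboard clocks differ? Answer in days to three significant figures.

|τ_A − τ_B| = 58.2 days

A: γ = 1.975; τ_A = 219/1.975 = 110.9 days.
B: γ = 1/√(1 − 0.6353²) = 1/√0.5964 = 1.295; τ_B = 219/1.295 = 169.1 days.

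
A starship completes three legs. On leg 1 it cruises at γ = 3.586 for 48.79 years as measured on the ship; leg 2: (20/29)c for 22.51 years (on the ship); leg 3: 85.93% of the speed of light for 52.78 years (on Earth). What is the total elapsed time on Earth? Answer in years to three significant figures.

Leg 1: γ = 3.586; Δt_1 = 3.586 × 48.79 = 175.0 years.
Leg 2: γ = 1/√(1 − (20/29)²) = 29/21 ≈ 1.381; Δt_2 = 1.381 × 22.51 = 31.09 years.
Leg 3: 52.78 years is already measured on Earth.
Total: 175.0 + 31.09 + 52.78 years.

Δt = 259 years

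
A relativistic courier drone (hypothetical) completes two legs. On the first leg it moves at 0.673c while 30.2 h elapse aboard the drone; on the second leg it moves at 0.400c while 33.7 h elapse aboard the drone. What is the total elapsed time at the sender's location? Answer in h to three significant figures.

Leg 1: γ = 1/√(1 − 0.673²) = 1/√0.5471 = 1.352; Δt_1 = 1.352 × 30.2 = 40.83 h.
Leg 2: γ = 1/√(1 − 0.400²) = 1/√0.8400 = 1.091; Δt_2 = 1.091 × 33.7 = 36.77 h.
Total: 40.83 + 36.77 h.

Δt = 77.6 h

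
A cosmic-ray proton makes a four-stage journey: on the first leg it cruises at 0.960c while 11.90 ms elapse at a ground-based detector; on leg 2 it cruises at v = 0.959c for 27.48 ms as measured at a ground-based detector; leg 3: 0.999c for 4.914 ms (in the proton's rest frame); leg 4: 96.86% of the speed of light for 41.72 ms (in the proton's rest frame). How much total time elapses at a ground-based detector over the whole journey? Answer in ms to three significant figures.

Leg 1: 11.90 ms is already measured at a ground-based detector.
Leg 2: 27.48 ms is already measured at a ground-based detector.
Leg 3: γ = 1/√(1 − 0.999²) = 1/√0.001999 = 22.37; Δt_3 = 22.37 × 4.914 = 109.9 ms.
Leg 4: β = 0.9686; γ = 1/√(1 − 0.9686²) = 1/√0.06181 = 4.022; Δt_4 = 4.022 × 41.72 = 167.8 ms.
Total: 11.90 + 27.48 + 109.9 + 167.8 ms.

Δt = 317 ms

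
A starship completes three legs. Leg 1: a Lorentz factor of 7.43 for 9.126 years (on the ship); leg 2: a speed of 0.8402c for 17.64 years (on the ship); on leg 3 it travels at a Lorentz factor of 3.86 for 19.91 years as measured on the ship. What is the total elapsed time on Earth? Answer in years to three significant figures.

Leg 1: γ = 7.43; Δt_1 = 7.430 × 9.126 = 67.81 years.
Leg 2: γ = 1/√(1 − 0.8402²) = 1/√0.2941 = 1.844; Δt_2 = 1.844 × 17.64 = 32.53 years.
Leg 3: γ = 3.86; Δt_3 = 3.860 × 19.91 = 76.85 years.
Total: 67.81 + 32.53 + 76.85 years.

Δt = 177 years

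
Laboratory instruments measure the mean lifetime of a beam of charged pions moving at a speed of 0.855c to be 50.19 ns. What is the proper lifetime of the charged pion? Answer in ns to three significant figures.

τ₀ = 26.0 ns

γ = 1/√(1 − 0.855²) = 1/√0.2690 = 1.928
The lab-frame lifetime is the dilated interval; the proper lifetime is τ₀ = Δt/γ = 50.19/1.928 ns.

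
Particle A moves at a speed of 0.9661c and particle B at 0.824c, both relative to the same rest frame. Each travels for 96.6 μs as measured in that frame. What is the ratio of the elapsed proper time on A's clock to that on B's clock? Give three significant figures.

A: γ = 1/√(1 − 0.9661²) = 1/√0.06665 = 3.873. B: γ = 1/√(1 − 0.824²) = 1/√0.3210 = 1.765.
τ_A/τ_B = γ_B/γ_A = 1.765/3.873 = 0.4557, so τ_A/τ_B = 0.4557.

τ_A/τ_B = 0.456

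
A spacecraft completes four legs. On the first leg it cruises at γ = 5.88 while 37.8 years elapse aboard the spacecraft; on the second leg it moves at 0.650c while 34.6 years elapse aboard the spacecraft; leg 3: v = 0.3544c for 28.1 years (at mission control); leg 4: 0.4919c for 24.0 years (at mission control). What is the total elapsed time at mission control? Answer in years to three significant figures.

Δt = 320 years

Leg 1: γ = 5.88; Δt_1 = 5.880 × 37.8 = 222.3 years.
Leg 2: γ = 1/√(1 − 0.650²) = 1/√0.5775 = 1.316; Δt_2 = 1.316 × 34.6 = 45.53 years.
Leg 3: 28.1 years is already measured at mission control.
Leg 4: 24.0 years is already measured at mission control.
Total: 222.3 + 45.53 + 28.10 + 24.00 years.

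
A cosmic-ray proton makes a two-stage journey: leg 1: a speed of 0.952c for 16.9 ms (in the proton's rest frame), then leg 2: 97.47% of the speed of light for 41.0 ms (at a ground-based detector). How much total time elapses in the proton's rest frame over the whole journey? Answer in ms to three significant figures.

τ = 26.1 ms

Leg 1: 16.9 ms is already measured in the proton's rest frame.
Leg 2: β = 0.9747; γ = 1/√(1 − 0.9747²) = 1/√0.04996 = 4.474; τ_2 = 41.0/4.474 = 9.164 ms.
Total: 16.90 + 9.164 ms.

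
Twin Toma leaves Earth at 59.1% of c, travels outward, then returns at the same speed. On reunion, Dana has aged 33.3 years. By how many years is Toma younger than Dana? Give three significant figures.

Δt − τ = 6.44 years

β = 0.591; γ = 1/√(1 − 0.591²) = 1/√0.6507 = 1.240
Toma's elapsed proper time: τ = 33.3/1.240 = 26.86 years.
Age gap = Δt − τ = 33.3 − 26.86 years.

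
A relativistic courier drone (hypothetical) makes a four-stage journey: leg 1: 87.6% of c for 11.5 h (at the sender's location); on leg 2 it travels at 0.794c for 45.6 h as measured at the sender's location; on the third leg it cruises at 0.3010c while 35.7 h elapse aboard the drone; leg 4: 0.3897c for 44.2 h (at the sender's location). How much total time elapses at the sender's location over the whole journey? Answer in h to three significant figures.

Leg 1: 11.5 h is already measured at the sender's location.
Leg 2: 45.6 h is already measured at the sender's location.
Leg 3: γ = 1/√(1 − 0.3010²) = 1/√0.9094 = 1.049; Δt_3 = 1.049 × 35.7 = 37.44 h.
Leg 4: 44.2 h is already measured at the sender's location.
Total: 11.50 + 45.60 + 37.44 + 44.20 h.

Δt = 139 h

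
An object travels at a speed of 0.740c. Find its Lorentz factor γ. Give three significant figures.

γ = 1.49

γ = 1/√(1 − 0.740²) = 1/√0.4524 = 1.487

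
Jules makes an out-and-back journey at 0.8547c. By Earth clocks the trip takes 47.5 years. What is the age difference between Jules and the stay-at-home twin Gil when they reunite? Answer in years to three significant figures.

γ = 1/√(1 − 0.8547²) = 1/√0.2695 = 1.926
Jules's elapsed proper time: τ = 47.5/1.926 = 24.66 years.
Age gap = Δt − τ = 47.5 − 24.66 years.

Δt − τ = 22.8 years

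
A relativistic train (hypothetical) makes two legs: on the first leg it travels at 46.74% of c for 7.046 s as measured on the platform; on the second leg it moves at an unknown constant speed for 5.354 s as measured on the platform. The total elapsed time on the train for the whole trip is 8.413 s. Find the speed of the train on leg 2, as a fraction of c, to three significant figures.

β = 0.913

Leg 1: β = 0.4674; γ = 1/√(1 − 0.4674²) = 1/√0.7815 = 1.131; τ_1 = 7.046/1.131 = 6.229 s.
Leg 2: speed unknown; τ_2 = 5.354/γ_2.
Total proper time: 6.229 + τ_2 = 8.413, so τ_2 = 8.413 − 6.229 = 2.184 s.
γ_2 = 5.354/2.184 = 2.451; β = √(1 − 1/γ²) = √0.8336.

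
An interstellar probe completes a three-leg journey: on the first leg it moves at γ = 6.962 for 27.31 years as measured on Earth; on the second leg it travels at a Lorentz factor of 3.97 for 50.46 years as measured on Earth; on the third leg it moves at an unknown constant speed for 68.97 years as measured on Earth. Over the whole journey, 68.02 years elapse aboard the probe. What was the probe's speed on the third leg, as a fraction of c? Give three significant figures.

β = 0.667

Leg 1: γ = 6.962; τ_1 = 27.31/6.962 = 3.923 years.
Leg 2: γ = 3.97; τ_2 = 50.46/3.970 = 12.71 years.
Leg 3: speed unknown; τ_3 = 68.97/γ_3.
Total proper time: 3.923 + 12.71 + τ_3 = 68.02, so τ_3 = 68.02 − 16.63 = 51.39 years.
γ_3 = 68.97/51.39 = 1.342; β = √(1 − 1/γ²) = √0.4449.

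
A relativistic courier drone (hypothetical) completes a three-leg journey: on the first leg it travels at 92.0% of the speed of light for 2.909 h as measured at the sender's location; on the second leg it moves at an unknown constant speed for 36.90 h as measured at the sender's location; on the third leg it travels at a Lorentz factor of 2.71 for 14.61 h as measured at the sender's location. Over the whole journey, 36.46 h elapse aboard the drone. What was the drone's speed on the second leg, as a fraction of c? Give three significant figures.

Leg 1: β = 0.920; γ = 1/√(1 − 0.920²) = 1/√0.1536 = 2.552; τ_1 = 2.909/2.552 = 1.140 h.
Leg 2: speed unknown; τ_2 = 36.90/γ_2.
Leg 3: γ = 2.71; τ_3 = 14.61/2.710 = 5.391 h.
Total proper time: 1.140 + τ_2 + 5.391 = 36.46, so τ_2 = 36.46 − 6.531 = 29.93 h.
γ_2 = 36.90/29.93 = 1.233; β = √(1 − 1/γ²) = √0.3422.

β = 0.585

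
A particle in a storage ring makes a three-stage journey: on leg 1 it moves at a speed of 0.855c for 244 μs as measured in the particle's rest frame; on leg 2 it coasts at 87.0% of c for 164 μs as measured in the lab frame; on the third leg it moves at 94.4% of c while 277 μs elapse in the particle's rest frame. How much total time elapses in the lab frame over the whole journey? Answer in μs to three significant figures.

Δt = 1470 μs

Leg 1: γ = 1/√(1 − 0.855²) = 1/√0.2690 = 1.928; Δt_1 = 1.928 × 244 = 470.5 μs.
Leg 2: 164 μs is already measured in the lab frame.
Leg 3: β = 0.944; γ = 1/√(1 − 0.944²) = 1/√0.1089 = 3.031; Δt_3 = 3.031 × 277 = 839.5 μs.
Total: 470.5 + 164.0 + 839.5 μs.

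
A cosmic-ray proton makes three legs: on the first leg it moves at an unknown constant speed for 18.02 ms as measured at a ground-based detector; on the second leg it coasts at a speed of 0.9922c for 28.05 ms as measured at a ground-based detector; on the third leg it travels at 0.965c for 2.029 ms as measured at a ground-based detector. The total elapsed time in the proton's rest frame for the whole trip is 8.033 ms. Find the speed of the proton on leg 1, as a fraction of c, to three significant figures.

β = 0.975

Leg 1: speed unknown; τ_1 = 18.02/γ_1.
Leg 2: γ = 1/√(1 − 0.9922²) = 1/√0.01554 = 8.022; τ_2 = 28.05/8.022 = 3.497 ms.
Leg 3: γ = 1/√(1 − 0.965²) = 1/√0.06878 = 3.813; τ_3 = 2.029/3.813 = 0.5321 ms.
Total proper time: τ_1 + 3.497 + 0.5321 = 8.033, so τ_1 = 8.033 − 4.029 = 4.004 ms.
γ_1 = 18.02/4.004 = 4.500; β = √(1 − 1/γ²) = √0.9506.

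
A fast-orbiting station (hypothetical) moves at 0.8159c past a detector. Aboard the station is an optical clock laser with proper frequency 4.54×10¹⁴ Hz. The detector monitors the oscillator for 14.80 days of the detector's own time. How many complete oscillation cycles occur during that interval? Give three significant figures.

N = 3.36×10²⁰

γ = 1/√(1 − 0.8159²) = 1/√0.3343 = 1.730
During 14.80 days of lab time, the oscillator's proper time advances by τ = Δt/γ = 14.80/1.730 = 8.557 days = 7.393×10⁵ s.
N = f × τ = 4.54×10¹⁴ × 7.393×10⁵ = 3.357×10²⁰.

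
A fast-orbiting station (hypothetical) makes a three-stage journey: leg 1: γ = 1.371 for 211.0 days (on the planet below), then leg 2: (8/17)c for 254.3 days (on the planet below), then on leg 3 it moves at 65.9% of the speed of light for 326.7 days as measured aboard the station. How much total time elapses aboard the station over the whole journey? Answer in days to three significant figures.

τ = 705 days

Leg 1: γ = 1.371; τ_1 = 211.0/1.371 = 153.9 days.
Leg 2: γ = 1/√(1 − (8/17)²) = 17/15 ≈ 1.133; τ_2 = 254.3/1.133 = 224.4 days.
Leg 3: 326.7 days is already measured aboard the station.
Total: 153.9 + 224.4 + 326.7 days.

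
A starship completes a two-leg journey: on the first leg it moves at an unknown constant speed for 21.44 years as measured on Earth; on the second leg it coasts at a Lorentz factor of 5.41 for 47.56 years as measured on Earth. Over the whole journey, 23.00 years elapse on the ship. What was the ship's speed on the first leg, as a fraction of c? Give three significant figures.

Leg 1: speed unknown; τ_1 = 21.44/γ_1.
Leg 2: γ = 5.41; τ_2 = 47.56/5.410 = 8.791 years.
Total proper time: τ_1 + 8.791 = 23.00, so τ_1 = 23.00 − 8.791 = 14.21 years.
γ_1 = 21.44/14.21 = 1.509; β = √(1 − 1/γ²) = √0.5608.

β = 0.749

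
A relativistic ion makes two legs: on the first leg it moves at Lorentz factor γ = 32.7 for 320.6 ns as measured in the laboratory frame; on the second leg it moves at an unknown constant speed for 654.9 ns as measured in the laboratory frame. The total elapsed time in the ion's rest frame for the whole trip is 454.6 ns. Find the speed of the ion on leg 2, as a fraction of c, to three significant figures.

Leg 1: γ = 32.7; τ_1 = 320.6/32.70 = 9.804 ns.
Leg 2: speed unknown; τ_2 = 654.9/γ_2.
Total proper time: 9.804 + τ_2 = 454.6, so τ_2 = 454.6 − 9.804 = 444.8 ns.
γ_2 = 654.9/444.8 = 1.472; β = √(1 − 1/γ²) = √0.5387.

β = 0.734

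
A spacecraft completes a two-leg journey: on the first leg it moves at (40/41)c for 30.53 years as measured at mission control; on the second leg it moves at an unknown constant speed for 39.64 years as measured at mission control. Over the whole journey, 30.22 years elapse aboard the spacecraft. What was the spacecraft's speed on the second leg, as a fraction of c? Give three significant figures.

β = 0.805

Leg 1: γ = 1/√(1 − (40/41)²) = 41/9 ≈ 4.556; τ_1 = 30.53/4.556 = 6.702 years.
Leg 2: speed unknown; τ_2 = 39.64/γ_2.
Total proper time: 6.702 + τ_2 = 30.22, so τ_2 = 30.22 − 6.702 = 23.52 years.
γ_2 = 39.64/23.52 = 1.685; β = √(1 − 1/γ²) = √0.6480.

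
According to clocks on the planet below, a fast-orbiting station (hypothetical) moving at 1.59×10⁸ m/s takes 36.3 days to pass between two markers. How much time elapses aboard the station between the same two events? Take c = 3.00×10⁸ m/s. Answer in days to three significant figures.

τ = 30.8 days

β = 1.59×10⁸/3.00×10⁸ = 0.5300; γ = 1/√(1 − 0.5300²) = 1.179
The interval measured on the planet below is the dilated one; the clock aboard the station measures the proper time τ = Δt/γ = 36.3/1.179 days.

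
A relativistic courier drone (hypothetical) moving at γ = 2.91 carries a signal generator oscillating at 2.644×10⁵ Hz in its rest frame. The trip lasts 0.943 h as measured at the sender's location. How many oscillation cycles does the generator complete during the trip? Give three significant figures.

N = 3.08×10⁸

γ = 2.91
The oscillator's own cycle count is N = f × τ where τ is the proper time aboard the drone. τ = Δt/γ = 0.943/2.910 = 0.3241 h = 1.167×10³ s.
N = 2.644×10⁵ × 1.167×10³ = 3.084×10⁸.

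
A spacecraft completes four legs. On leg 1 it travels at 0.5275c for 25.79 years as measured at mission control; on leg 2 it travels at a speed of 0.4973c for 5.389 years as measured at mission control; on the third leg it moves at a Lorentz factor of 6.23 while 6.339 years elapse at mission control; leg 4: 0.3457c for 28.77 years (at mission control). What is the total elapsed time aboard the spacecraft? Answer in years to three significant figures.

Leg 1: γ = 1/√(1 − 0.5275²) = 1/√0.7217 = 1.177; τ_1 = 25.79/1.177 = 21.91 years.
Leg 2: γ = 1/√(1 − 0.4973²) = 1/√0.7527 = 1.153; τ_2 = 5.389/1.153 = 4.675 years.
Leg 3: γ = 6.23; τ_3 = 6.339/6.230 = 1.017 years.
Leg 4: γ = 1/√(1 − 0.3457²) = 1/√0.8805 = 1.066; τ_4 = 28.77/1.066 = 27.00 years.
Total: 21.91 + 4.675 + 1.017 + 27.00 years.

τ = 54.6 years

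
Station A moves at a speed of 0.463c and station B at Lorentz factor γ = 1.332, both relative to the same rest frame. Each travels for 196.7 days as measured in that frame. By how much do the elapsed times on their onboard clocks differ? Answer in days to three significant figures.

|τ_A − τ_B| = 26.7 days

A: γ = 1/√(1 − 0.463²) = 1/√0.7856 = 1.128; τ_A = 196.7/1.128 = 174.3 days.
B: γ = 1.332; τ_B = 196.7/1.332 = 147.7 days.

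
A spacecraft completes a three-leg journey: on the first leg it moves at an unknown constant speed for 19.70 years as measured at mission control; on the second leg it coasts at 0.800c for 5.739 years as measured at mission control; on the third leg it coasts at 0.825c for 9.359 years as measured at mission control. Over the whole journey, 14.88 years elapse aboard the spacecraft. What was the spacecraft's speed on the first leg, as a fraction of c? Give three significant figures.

Leg 1: speed unknown; τ_1 = 19.70/γ_1.
Leg 2: γ = 1/√(1 − 0.800²) = 5/3 ≈ 1.667; τ_2 = 5.739/1.667 = 3.443 years.
Leg 3: γ = 1/√(1 − 0.825²) = 1/√0.3194 = 1.769; τ_3 = 9.359/1.769 = 5.289 years.
Total proper time: τ_1 + 3.443 + 5.289 = 14.88, so τ_1 = 14.88 − 8.732 = 6.148 years.
γ_1 = 19.70/6.148 = 3.205; β = √(1 − 1/γ²) = √0.9026.

β = 0.950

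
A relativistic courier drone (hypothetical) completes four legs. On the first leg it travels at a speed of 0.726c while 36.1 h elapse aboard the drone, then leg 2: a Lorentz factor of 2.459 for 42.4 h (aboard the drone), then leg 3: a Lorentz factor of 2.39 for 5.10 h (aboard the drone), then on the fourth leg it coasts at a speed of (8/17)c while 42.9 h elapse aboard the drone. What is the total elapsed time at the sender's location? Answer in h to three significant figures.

Δt = 218 h

Leg 1: γ = 1/√(1 − 0.726²) = 1/√0.4729 = 1.454; Δt_1 = 1.454 × 36.1 = 52.49 h.
Leg 2: γ = 2.459; Δt_2 = 2.459 × 42.4 = 104.3 h.
Leg 3: γ = 2.39; Δt_3 = 2.390 × 5.10 = 12.19 h.
Leg 4: γ = 1/√(1 − (8/17)²) = 17/15 ≈ 1.133; Δt_4 = 1.133 × 42.9 = 48.62 h.
Total: 52.49 + 104.3 + 12.19 + 48.62 h.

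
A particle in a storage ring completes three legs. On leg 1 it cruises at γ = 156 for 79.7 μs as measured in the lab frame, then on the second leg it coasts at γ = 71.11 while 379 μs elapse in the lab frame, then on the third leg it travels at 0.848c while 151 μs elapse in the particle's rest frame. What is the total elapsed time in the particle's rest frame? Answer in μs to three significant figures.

τ = 157 μs

Leg 1: γ = 156; τ_1 = 79.7/156.0 = 0.5109 μs.
Leg 2: γ = 71.11; τ_2 = 379/71.11 = 5.330 μs.
Leg 3: 151 μs is already measured in the particle's rest frame.
Total: 0.5109 + 5.330 + 151.0 μs.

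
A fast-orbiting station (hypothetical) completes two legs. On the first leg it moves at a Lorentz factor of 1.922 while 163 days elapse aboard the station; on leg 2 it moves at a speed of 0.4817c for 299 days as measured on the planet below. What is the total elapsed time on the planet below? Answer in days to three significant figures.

Δt = 612 days

Leg 1: γ = 1.922; Δt_1 = 1.922 × 163 = 313.3 days.
Leg 2: 299 days is already measured on the planet below.
Total: 313.3 + 299.0 days.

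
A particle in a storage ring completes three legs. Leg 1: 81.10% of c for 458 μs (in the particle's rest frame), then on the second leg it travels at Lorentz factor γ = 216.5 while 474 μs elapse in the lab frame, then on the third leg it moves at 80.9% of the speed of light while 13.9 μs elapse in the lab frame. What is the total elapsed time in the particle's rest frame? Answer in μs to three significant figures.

τ = 468 μs

Leg 1: 458 μs is already measured in the particle's rest frame.
Leg 2: γ = 216.5; τ_2 = 474/216.5 = 2.189 μs.
Leg 3: β = 0.809; γ = 1/√(1 − 0.809²) = 1/√0.3455 = 1.701; τ_3 = 13.9/1.701 = 8.171 μs.
Total: 458.0 + 2.189 + 8.171 μs.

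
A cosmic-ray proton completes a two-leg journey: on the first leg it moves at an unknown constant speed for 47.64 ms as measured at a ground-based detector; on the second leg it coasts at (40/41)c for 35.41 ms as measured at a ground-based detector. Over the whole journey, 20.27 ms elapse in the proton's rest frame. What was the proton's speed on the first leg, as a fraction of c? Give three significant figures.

Leg 1: speed unknown; τ_1 = 47.64/γ_1.
Leg 2: γ = 1/√(1 − (40/41)²) = 41/9 ≈ 4.556; τ_2 = 35.41/4.556 = 7.773 ms.
Total proper time: τ_1 + 7.773 = 20.27, so τ_1 = 20.27 − 7.773 = 12.50 ms.
γ_1 = 47.64/12.50 = 3.812; β = √(1 − 1/γ²) = √0.9312.

β = 0.965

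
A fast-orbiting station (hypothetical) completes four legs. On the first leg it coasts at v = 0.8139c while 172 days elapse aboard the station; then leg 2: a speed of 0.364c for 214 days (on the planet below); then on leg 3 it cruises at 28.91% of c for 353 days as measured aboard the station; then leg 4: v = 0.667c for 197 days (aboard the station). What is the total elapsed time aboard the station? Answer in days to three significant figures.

Leg 1: 172 days is already measured aboard the station.
Leg 2: γ = 1/√(1 − 0.364²) = 1/√0.8675 = 1.074; τ_2 = 214/1.074 = 199.3 days.
Leg 3: 353 days is already measured aboard the station.
Leg 4: 197 days is already measured aboard the station.
Total: 172.0 + 199.3 + 353.0 + 197.0 days.

τ = 921 days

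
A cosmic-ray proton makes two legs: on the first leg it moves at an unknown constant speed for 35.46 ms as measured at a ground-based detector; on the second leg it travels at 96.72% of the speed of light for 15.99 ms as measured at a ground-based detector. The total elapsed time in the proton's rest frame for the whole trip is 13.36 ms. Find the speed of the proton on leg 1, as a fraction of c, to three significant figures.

β = 0.965

Leg 1: speed unknown; τ_1 = 35.46/γ_1.
Leg 2: β = 0.9672; γ = 1/√(1 − 0.9672²) = 1/√0.06452 = 3.937; τ_2 = 15.99/3.937 = 4.062 ms.
Total proper time: τ_1 + 4.062 = 13.36, so τ_1 = 13.36 − 4.062 = 9.298 ms.
γ_1 = 35.46/9.298 = 3.814; β = √(1 − 1/γ²) = √0.9312.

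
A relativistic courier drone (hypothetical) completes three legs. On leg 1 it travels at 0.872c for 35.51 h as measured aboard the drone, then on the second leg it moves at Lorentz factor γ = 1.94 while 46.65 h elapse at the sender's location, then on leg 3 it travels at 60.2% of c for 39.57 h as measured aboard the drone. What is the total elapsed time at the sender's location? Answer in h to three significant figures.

Δt = 169 h

Leg 1: γ = 1/√(1 − 0.872²) = 1/√0.2396 = 2.043; Δt_1 = 2.043 × 35.51 = 72.54 h.
Leg 2: 46.65 h is already measured at the sender's location.
Leg 3: β = 0.602; γ = 1/√(1 − 0.602²) = 1/√0.6376 = 1.252; Δt_3 = 1.252 × 39.57 = 49.56 h.
Total: 72.54 + 46.65 + 49.56 h.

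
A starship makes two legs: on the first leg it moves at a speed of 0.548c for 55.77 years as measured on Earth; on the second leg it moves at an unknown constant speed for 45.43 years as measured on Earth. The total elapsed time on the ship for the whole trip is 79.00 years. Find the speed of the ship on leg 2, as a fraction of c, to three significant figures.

β = 0.702

Leg 1: γ = 1/√(1 − 0.548²) = 1/√0.6997 = 1.195; τ_1 = 55.77/1.195 = 46.65 years.
Leg 2: speed unknown; τ_2 = 45.43/γ_2.
Total proper time: 46.65 + τ_2 = 79.00, so τ_2 = 79.00 − 46.65 = 32.35 years.
γ_2 = 45.43/32.35 = 1.404; β = √(1 − 1/γ²) = √0.4929.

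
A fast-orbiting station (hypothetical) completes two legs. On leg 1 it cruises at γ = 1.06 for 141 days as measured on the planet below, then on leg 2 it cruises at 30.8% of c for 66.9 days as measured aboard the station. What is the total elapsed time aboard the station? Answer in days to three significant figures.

Leg 1: γ = 1.06; τ_1 = 141/1.060 = 133.0 days.
Leg 2: 66.9 days is already measured aboard the station.
Total: 133.0 + 66.90 days.

τ = 200 days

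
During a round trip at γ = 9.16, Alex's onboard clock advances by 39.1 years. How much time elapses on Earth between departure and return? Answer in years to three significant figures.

Δt = 358 years

γ = 9.16
Earth-frame duration is the dilated interval: Δt = γτ = 9.160 × 39.1 years.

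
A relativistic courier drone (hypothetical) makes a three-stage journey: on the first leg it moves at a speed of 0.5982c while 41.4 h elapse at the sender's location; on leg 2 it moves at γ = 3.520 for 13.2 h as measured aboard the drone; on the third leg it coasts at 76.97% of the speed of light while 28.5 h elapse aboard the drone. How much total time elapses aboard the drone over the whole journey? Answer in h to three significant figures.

Leg 1: γ = 1/√(1 − 0.5982²) = 1/√0.6422 = 1.248; τ_1 = 41.4/1.248 = 33.18 h.
Leg 2: 13.2 h is already measured aboard the drone.
Leg 3: 28.5 h is already measured aboard the drone.
Total: 33.18 + 13.20 + 28.50 h.

τ = 74.9 h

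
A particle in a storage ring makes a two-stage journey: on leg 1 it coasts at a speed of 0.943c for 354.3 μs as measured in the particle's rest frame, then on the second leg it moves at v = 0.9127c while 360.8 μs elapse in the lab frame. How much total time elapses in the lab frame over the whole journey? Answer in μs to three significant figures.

Δt = 1430 μs

Leg 1: γ = 1/√(1 − 0.943²) = 1/√0.1108 = 3.005; Δt_1 = 3.005 × 354.3 = 1065 μs.
Leg 2: 360.8 μs is already measured in the lab frame.
Total: 1065 + 360.8 μs.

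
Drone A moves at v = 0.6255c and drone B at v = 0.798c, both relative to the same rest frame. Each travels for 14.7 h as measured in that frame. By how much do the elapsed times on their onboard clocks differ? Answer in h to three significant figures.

|τ_A − τ_B| = 2.61 h

A: γ = 1/√(1 − 0.6255²) = 1/√0.6087 = 1.282; τ_A = 14.7/1.282 = 11.47 h.
B: γ = 1/√(1 − 0.798²) = 1/√0.3632 = 1.659; τ_B = 14.7/1.659 = 8.859 h.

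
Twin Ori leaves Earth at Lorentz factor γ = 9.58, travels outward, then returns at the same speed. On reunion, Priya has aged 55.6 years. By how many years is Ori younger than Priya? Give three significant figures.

Δt − τ = 49.8 years

γ = 9.58
Ori's elapsed proper time: τ = 55.6/9.580 = 5.804 years.
Age gap = Δt − τ = 55.6 − 5.804 years.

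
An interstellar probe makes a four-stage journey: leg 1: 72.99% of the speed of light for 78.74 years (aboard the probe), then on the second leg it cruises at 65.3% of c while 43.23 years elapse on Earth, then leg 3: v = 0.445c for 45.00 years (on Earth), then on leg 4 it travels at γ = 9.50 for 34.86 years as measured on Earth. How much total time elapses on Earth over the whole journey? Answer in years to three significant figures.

Leg 1: β = 0.7299; γ = 1/√(1 − 0.7299²) = 1/√0.4672 = 1.463; Δt_1 = 1.463 × 78.74 = 115.2 years.
Leg 2: 43.23 years is already measured on Earth.
Leg 3: 45.00 years is already measured on Earth.
Leg 4: 34.86 years is already measured on Earth.
Total: 115.2 + 43.23 + 45.00 + 34.86 years.

Δt = 238 years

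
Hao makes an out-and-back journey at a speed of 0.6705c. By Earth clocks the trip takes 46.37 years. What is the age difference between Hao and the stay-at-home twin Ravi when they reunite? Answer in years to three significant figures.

Δt − τ = 12.0 years

γ = 1/√(1 − 0.6705²) = 1/√0.5504 = 1.348
Hao's elapsed proper time: τ = 46.37/1.348 = 34.40 years.
Age gap = Δt − τ = 46.37 − 34.40 years.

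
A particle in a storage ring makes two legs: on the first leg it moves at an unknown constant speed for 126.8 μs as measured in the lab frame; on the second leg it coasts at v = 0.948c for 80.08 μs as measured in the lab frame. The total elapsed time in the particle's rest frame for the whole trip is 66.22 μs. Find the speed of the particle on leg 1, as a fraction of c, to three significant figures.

Leg 1: speed unknown; τ_1 = 126.8/γ_1.
Leg 2: γ = 1/√(1 − 0.948²) = 1/√0.1013 = 3.142; τ_2 = 80.08/3.142 = 25.49 μs.
Total proper time: τ_1 + 25.49 = 66.22, so τ_1 = 66.22 − 25.49 = 40.73 μs.
γ_1 = 126.8/40.73 = 3.113; β = √(1 − 1/γ²) = √0.8968.

β = 0.947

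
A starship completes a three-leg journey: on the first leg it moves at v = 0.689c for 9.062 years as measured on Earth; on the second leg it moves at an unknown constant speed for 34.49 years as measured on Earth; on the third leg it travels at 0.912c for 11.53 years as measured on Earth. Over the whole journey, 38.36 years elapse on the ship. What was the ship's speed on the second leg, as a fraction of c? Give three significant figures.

Leg 1: γ = 1/√(1 − 0.689²) = 1/√0.5253 = 1.380; τ_1 = 9.062/1.380 = 6.568 years.
Leg 2: speed unknown; τ_2 = 34.49/γ_2.
Leg 3: γ = 1/√(1 − 0.912²) = 1/√0.1683 = 2.438; τ_3 = 11.53/2.438 = 4.729 years.
Total proper time: 6.568 + τ_2 + 4.729 = 38.36, so τ_2 = 38.36 − 11.30 = 27.06 years.
γ_2 = 34.49/27.06 = 1.274; β = √(1 − 1/γ²) = √0.3843.

β = 0.620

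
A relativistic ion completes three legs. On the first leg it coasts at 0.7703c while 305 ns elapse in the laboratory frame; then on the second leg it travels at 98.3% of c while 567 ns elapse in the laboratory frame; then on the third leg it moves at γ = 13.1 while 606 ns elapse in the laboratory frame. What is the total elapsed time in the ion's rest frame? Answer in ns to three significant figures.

Leg 1: γ = 1/√(1 − 0.7703²) = 1/√0.4066 = 1.568; τ_1 = 305/1.568 = 194.5 ns.
Leg 2: β = 0.983; γ = 1/√(1 − 0.983²) = 1/√0.03371 = 5.446; τ_2 = 567/5.446 = 104.1 ns.
Leg 3: γ = 13.1; τ_3 = 606/13.10 = 46.26 ns.
Total: 194.5 + 104.1 + 46.26 ns.

τ = 345 ns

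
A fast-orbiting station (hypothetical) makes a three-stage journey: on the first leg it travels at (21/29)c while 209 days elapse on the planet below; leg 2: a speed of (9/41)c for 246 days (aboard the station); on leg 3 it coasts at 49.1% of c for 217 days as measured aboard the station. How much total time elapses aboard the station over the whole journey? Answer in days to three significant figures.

τ = 607 days

Leg 1: γ = 1/√(1 − (21/29)²) = 29/20 = 1.450; τ_1 = 209/1.450 = 144.1 days.
Leg 2: 246 days is already measured aboard the station.
Leg 3: 217 days is already measured aboard the station.
Total: 144.1 + 246.0 + 217.0 days.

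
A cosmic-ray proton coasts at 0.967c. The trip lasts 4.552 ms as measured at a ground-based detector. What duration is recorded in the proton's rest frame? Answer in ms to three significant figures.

τ = 1.16 ms

γ = 1/√(1 − 0.967²) = 1/√0.06491 = 3.925
The interval measured at a ground-based detector is the dilated one; the clock in the proton's rest frame measures the proper time τ = Δt/γ = 4.552/3.925 ms.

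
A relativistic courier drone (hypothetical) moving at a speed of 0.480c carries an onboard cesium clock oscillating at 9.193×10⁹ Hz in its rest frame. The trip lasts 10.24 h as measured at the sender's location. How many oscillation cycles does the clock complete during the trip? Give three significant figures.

N = 2.97×10¹⁴

γ = 1/√(1 − 0.480²) = 1/√0.7696 = 1.140
The oscillator's own cycle count is N = f × τ where τ is the proper time aboard the drone. τ = Δt/γ = 10.24/1.140 = 8.983 h = 3.234×10⁴ s.
N = 9.193×10⁹ × 3.234×10⁴ = 2.973×10¹⁴.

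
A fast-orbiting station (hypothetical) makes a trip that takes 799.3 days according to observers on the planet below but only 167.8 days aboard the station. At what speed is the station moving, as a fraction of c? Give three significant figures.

β = 0.978

The proper time is measured aboard the station (both events occur at the station's location); Δt is measured on the planet below. γ = Δt/τ = 799.3/167.8 = 4.763.
β = √(1 − 1/γ²) = √(1 − 0.04407) = √0.9559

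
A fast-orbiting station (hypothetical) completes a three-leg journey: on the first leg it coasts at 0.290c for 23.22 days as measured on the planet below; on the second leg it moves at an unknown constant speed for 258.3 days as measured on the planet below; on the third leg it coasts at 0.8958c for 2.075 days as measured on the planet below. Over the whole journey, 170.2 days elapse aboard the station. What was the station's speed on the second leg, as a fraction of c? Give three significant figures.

β = 0.822

Leg 1: γ = 1/√(1 − 0.290²) = 1/√0.9159 = 1.045; τ_1 = 23.22/1.045 = 22.22 days.
Leg 2: speed unknown; τ_2 = 258.3/γ_2.
Leg 3: γ = 1/√(1 − 0.8958²) = 1/√0.1975 = 2.250; τ_3 = 2.075/2.250 = 0.9222 days.
Total proper time: 22.22 + τ_2 + 0.9222 = 170.2, so τ_2 = 170.2 − 23.14 = 147.1 days.
γ_2 = 258.3/147.1 = 1.756; β = √(1 − 1/γ²) = √0.6759.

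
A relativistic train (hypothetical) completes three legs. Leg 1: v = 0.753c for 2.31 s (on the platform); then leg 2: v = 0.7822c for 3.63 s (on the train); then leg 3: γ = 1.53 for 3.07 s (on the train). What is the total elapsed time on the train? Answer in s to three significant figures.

Leg 1: γ = 1/√(1 − 0.753²) = 1/√0.4330 = 1.520; τ_1 = 2.31/1.520 = 1.520 s.
Leg 2: 3.63 s is already measured on the train.
Leg 3: 3.07 s is already measured on the train.
Total: 1.520 + 3.630 + 3.070 s.

τ = 8.22 s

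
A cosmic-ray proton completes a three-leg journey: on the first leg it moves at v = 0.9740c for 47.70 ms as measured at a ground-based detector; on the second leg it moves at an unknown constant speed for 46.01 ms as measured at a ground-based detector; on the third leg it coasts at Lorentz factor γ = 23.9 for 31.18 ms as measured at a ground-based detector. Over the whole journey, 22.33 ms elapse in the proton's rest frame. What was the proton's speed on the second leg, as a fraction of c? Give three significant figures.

β = 0.975

Leg 1: γ = 1/√(1 − 0.9740²) = 1/√0.05132 = 4.414; τ_1 = 47.70/4.414 = 10.81 ms.
Leg 2: speed unknown; τ_2 = 46.01/γ_2.
Leg 3: γ = 23.9; τ_3 = 31.18/23.90 = 1.305 ms.
Total proper time: 10.81 + τ_2 + 1.305 = 22.33, so τ_2 = 22.33 − 12.11 = 10.22 ms.
γ_2 = 46.01/10.22 = 4.502; β = √(1 − 1/γ²) = √0.9507.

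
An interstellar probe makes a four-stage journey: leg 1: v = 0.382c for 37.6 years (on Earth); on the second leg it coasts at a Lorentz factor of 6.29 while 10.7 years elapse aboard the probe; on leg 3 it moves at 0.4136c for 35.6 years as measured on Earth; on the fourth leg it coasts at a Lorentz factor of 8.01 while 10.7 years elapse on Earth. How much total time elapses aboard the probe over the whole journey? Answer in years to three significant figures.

τ = 79.2 years

Leg 1: γ = 1/√(1 − 0.382²) = 1/√0.8541 = 1.082; τ_1 = 37.6/1.082 = 34.75 years.
Leg 2: 10.7 years is already measured aboard the probe.
Leg 3: γ = 1/√(1 − 0.4136²) = 1/√0.8289 = 1.098; τ_3 = 35.6/1.098 = 32.41 years.
Leg 4: γ = 8.01; τ_4 = 10.7/8.010 = 1.336 years.
Total: 34.75 + 10.70 + 32.41 + 1.336 years.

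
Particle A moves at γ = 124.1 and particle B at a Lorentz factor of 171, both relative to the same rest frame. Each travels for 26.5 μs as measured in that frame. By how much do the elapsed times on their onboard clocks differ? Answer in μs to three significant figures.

A: γ = 124.1; τ_A = 26.5/124.1 = 0.2135 μs.
B: γ = 171; τ_B = 26.5/171.0 = 0.1550 μs.

|τ_A − τ_B| = 0.0586 μs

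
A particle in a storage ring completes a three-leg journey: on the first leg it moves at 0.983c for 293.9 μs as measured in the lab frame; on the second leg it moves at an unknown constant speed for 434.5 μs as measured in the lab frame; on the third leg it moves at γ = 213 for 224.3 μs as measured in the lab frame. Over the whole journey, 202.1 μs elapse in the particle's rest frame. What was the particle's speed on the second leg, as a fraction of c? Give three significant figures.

Leg 1: γ = 1/√(1 − 0.983²) = 1/√0.03371 = 5.446; τ_1 = 293.9/5.446 = 53.96 μs.
Leg 2: speed unknown; τ_2 = 434.5/γ_2.
Leg 3: γ = 213; τ_3 = 224.3/213.0 = 1.053 μs.
Total proper time: 53.96 + τ_2 + 1.053 = 202.1, so τ_2 = 202.1 − 55.01 = 147.1 μs.
γ_2 = 434.5/147.1 = 2.954; β = √(1 − 1/γ²) = √0.8854.

β = 0.941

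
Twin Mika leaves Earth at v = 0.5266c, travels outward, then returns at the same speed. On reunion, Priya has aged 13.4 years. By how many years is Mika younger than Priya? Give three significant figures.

γ = 1/√(1 − 0.5266²) = 1/√0.7227 = 1.176
Mika's elapsed proper time: τ = 13.4/1.176 = 11.39 years.
Age gap = Δt − τ = 13.4 − 11.39 years.

Δt − τ = 2.01 years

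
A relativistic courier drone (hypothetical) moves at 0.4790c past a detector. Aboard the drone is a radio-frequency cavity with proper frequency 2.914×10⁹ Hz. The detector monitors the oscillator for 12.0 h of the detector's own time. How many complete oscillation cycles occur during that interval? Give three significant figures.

γ = 1/√(1 − 0.4790²) = 1/√0.7706 = 1.139
During 12.0 h of lab time, the oscillator's proper time advances by τ = Δt/γ = 12.0/1.139 = 10.53 h = 3.792×10⁴ s.
N = f × τ = 2.914×10⁹ × 3.792×10⁴ = 1.105×10¹⁴.

N = 1.11×10¹⁴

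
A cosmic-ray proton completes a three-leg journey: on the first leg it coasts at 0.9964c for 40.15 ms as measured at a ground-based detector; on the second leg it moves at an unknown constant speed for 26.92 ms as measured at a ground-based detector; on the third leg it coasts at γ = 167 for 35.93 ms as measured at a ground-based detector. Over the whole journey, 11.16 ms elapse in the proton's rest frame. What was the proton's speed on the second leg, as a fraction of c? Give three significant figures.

Leg 1: γ = 1/√(1 − 0.9964²) = 1/√0.007187 = 11.80; τ_1 = 40.15/11.80 = 3.404 ms.
Leg 2: speed unknown; τ_2 = 26.92/γ_2.
Leg 3: γ = 167; τ_3 = 35.93/167.0 = 0.2151 ms.
Total proper time: 3.404 + τ_2 + 0.2151 = 11.16, so τ_2 = 11.16 − 3.619 = 7.541 ms.
γ_2 = 26.92/7.541 = 3.570; β = √(1 − 1/γ²) = √0.9215.

β = 0.960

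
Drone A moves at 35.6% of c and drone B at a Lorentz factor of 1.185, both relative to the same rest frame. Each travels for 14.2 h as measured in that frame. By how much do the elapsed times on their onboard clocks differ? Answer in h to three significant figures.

|τ_A − τ_B| = 1.29 h

A: β = 0.356; γ = 1/√(1 − 0.356²) = 1/√0.8733 = 1.070; τ_A = 14.2/1.070 = 13.27 h.
B: γ = 1.185; τ_B = 14.2/1.185 = 11.98 h.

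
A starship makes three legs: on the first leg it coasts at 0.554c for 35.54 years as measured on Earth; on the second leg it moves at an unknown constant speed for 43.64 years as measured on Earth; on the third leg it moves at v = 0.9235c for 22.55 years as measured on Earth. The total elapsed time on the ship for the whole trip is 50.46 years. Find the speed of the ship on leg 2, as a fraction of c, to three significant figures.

Leg 1: γ = 1/√(1 − 0.554²) = 1/√0.6931 = 1.201; τ_1 = 35.54/1.201 = 29.59 years.
Leg 2: speed unknown; τ_2 = 43.64/γ_2.
Leg 3: γ = 1/√(1 − 0.9235²) = 1/√0.1471 = 2.607; τ_3 = 22.55/2.607 = 8.650 years.
Total proper time: 29.59 + τ_2 + 8.650 = 50.46, so τ_2 = 50.46 − 38.24 = 12.22 years.
γ_2 = 43.64/12.22 = 3.571; β = √(1 − 1/γ²) = √0.9216.

β = 0.960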